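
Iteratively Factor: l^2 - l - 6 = (l + 2)*(l - 3)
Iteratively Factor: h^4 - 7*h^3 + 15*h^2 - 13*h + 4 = (h - 1)*(h^3 - 6*h^2 + 9*h - 4) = (h - 1)^2*(h^2 - 5*h + 4) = (h - 4)*(h - 1)^2*(h - 1)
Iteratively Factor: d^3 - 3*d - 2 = (d + 1)*(d^2 - d - 2) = (d + 1)^2*(d - 2)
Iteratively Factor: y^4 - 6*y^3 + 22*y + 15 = (y - 5)*(y^3 - y^2 - 5*y - 3) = (y - 5)*(y + 1)*(y^2 - 2*y - 3) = (y - 5)*(y + 1)^2*(y - 3)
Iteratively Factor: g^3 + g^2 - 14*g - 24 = (g + 3)*(g^2 - 2*g - 8) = (g - 4)*(g + 3)*(g + 2)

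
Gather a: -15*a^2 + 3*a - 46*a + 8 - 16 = -15*a^2 - 43*a - 8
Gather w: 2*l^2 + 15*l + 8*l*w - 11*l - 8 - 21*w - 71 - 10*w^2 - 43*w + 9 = 2*l^2 + 4*l - 10*w^2 + w*(8*l - 64) - 70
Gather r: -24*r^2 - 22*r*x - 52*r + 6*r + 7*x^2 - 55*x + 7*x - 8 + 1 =-24*r^2 + r*(-22*x - 46) + 7*x^2 - 48*x - 7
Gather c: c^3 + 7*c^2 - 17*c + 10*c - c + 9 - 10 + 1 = c^3 + 7*c^2 - 8*c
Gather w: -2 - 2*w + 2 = -2*w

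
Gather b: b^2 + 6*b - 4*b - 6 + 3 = b^2 + 2*b - 3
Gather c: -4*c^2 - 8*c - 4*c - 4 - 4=-4*c^2 - 12*c - 8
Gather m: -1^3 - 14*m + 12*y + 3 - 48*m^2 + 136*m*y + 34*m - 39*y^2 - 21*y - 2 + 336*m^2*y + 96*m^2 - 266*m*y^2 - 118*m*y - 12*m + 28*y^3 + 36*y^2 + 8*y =m^2*(336*y + 48) + m*(-266*y^2 + 18*y + 8) + 28*y^3 - 3*y^2 - y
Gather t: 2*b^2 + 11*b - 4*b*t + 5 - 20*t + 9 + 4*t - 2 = 2*b^2 + 11*b + t*(-4*b - 16) + 12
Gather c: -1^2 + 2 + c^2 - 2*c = c^2 - 2*c + 1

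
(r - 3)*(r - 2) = r^2 - 5*r + 6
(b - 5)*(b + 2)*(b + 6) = b^3 + 3*b^2 - 28*b - 60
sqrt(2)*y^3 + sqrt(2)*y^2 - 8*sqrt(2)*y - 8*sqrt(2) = (y - 2*sqrt(2))*(y + 2*sqrt(2))*(sqrt(2)*y + sqrt(2))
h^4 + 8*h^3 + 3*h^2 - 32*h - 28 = (h - 2)*(h + 1)*(h + 2)*(h + 7)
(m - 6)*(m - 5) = m^2 - 11*m + 30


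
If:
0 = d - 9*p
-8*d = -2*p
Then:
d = 0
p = 0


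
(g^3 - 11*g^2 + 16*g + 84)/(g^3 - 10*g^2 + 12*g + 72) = (g - 7)/(g - 6)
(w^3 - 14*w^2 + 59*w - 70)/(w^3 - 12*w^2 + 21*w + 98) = (w^2 - 7*w + 10)/(w^2 - 5*w - 14)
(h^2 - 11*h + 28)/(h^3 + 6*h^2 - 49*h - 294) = (h - 4)/(h^2 + 13*h + 42)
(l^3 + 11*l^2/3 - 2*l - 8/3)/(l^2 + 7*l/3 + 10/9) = 3*(l^2 + 3*l - 4)/(3*l + 5)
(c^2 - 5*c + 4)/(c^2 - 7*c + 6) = (c - 4)/(c - 6)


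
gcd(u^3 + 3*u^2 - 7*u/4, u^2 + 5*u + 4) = 1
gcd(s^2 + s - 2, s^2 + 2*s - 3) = s - 1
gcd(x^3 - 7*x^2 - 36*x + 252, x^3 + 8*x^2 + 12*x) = x + 6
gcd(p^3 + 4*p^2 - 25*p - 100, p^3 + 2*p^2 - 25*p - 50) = p^2 - 25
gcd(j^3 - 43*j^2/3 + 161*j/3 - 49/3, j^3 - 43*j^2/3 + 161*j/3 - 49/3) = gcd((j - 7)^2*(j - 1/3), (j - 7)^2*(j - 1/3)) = j^3 - 43*j^2/3 + 161*j/3 - 49/3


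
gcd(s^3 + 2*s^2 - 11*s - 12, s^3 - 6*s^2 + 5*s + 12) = s^2 - 2*s - 3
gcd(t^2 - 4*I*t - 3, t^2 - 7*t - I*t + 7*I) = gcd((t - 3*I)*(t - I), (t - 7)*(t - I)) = t - I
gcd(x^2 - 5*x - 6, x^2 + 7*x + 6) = x + 1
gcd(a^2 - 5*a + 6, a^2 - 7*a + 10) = a - 2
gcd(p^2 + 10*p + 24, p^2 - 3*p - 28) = p + 4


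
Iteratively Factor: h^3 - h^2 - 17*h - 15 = (h + 1)*(h^2 - 2*h - 15) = (h - 5)*(h + 1)*(h + 3)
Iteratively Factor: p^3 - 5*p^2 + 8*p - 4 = (p - 2)*(p^2 - 3*p + 2) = (p - 2)*(p - 1)*(p - 2)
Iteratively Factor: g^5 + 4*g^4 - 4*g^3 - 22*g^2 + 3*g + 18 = (g + 3)*(g^4 + g^3 - 7*g^2 - g + 6) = (g + 1)*(g + 3)*(g^3 - 7*g + 6) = (g + 1)*(g + 3)^2*(g^2 - 3*g + 2) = (g - 2)*(g + 1)*(g + 3)^2*(g - 1)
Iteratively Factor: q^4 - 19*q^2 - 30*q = (q + 2)*(q^3 - 2*q^2 - 15*q) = (q + 2)*(q + 3)*(q^2 - 5*q) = q*(q + 2)*(q + 3)*(q - 5)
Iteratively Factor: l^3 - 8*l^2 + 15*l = (l - 5)*(l^2 - 3*l) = (l - 5)*(l - 3)*(l)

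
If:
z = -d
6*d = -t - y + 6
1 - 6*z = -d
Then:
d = -1/7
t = 48/7 - y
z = 1/7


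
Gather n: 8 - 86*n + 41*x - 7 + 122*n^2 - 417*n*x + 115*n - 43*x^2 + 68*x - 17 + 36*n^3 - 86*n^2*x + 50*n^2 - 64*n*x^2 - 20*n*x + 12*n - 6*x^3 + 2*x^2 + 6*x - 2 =36*n^3 + n^2*(172 - 86*x) + n*(-64*x^2 - 437*x + 41) - 6*x^3 - 41*x^2 + 115*x - 18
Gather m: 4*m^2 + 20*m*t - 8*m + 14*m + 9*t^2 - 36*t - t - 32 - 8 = 4*m^2 + m*(20*t + 6) + 9*t^2 - 37*t - 40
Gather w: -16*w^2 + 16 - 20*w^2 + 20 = 36 - 36*w^2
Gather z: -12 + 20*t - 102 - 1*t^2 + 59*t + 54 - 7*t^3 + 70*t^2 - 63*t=-7*t^3 + 69*t^2 + 16*t - 60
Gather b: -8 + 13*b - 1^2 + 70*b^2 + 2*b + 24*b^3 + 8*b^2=24*b^3 + 78*b^2 + 15*b - 9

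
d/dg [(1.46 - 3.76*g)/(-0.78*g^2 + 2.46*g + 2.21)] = (-2.9328*g^2 + 2.2776*g - 11.9012)/(0.6084*g^4 - 3.8376*g^3 + 2.604*g^2 + 10.8732*g + 4.8841)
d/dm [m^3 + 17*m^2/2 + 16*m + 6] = 3*m^2 + 17*m + 16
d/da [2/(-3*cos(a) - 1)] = -6*sin(a)/(3*cos(a) + 1)^2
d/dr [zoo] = 0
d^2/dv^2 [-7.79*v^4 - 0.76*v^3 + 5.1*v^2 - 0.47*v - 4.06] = -93.48*v^2 - 4.56*v + 10.2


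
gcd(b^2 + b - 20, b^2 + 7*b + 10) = b + 5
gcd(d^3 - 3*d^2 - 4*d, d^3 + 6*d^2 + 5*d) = d^2 + d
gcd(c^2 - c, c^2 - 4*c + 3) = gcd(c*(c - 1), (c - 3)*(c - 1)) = c - 1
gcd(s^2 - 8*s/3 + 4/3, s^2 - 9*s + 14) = s - 2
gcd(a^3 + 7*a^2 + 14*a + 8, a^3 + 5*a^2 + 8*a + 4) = a^2 + 3*a + 2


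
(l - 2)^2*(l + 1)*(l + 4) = l^4 + l^3 - 12*l^2 + 4*l + 16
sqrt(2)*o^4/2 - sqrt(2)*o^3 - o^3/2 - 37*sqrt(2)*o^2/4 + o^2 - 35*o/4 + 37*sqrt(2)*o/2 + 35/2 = (o - 2)*(o - 7*sqrt(2)/2)*(o + 5*sqrt(2)/2)*(sqrt(2)*o/2 + 1/2)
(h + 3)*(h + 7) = h^2 + 10*h + 21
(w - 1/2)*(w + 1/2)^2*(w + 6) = w^4 + 13*w^3/2 + 11*w^2/4 - 13*w/8 - 3/4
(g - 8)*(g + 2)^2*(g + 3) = g^4 - g^3 - 40*g^2 - 116*g - 96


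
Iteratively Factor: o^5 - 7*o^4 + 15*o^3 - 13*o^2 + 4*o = (o - 1)*(o^4 - 6*o^3 + 9*o^2 - 4*o) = o*(o - 1)*(o^3 - 6*o^2 + 9*o - 4) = o*(o - 1)^2*(o^2 - 5*o + 4) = o*(o - 4)*(o - 1)^2*(o - 1)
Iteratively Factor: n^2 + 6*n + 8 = (n + 2)*(n + 4)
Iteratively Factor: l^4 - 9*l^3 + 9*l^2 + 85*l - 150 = (l - 5)*(l^3 - 4*l^2 - 11*l + 30) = (l - 5)*(l - 2)*(l^2 - 2*l - 15) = (l - 5)*(l - 2)*(l + 3)*(l - 5)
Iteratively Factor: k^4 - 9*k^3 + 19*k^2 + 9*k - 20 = (k + 1)*(k^3 - 10*k^2 + 29*k - 20) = (k - 1)*(k + 1)*(k^2 - 9*k + 20) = (k - 5)*(k - 1)*(k + 1)*(k - 4)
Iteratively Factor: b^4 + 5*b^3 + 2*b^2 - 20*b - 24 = (b + 2)*(b^3 + 3*b^2 - 4*b - 12) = (b - 2)*(b + 2)*(b^2 + 5*b + 6) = (b - 2)*(b + 2)^2*(b + 3)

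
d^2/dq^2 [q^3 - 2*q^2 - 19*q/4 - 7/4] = 6*q - 4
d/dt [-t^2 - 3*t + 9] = -2*t - 3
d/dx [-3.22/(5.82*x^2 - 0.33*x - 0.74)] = (37.4808*x - 1.0626)/(-5.82*x^2 + 0.33*x + 0.74)^2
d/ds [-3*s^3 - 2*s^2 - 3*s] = -9*s^2 - 4*s - 3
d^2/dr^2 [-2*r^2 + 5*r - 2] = -4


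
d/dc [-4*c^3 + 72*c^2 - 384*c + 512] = -12*c^2 + 144*c - 384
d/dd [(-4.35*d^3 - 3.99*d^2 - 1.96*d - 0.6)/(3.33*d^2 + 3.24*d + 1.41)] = (-14.4855*d^4 - 28.188*d^3 - 24.8013*d^2 - 7.2558*d - 0.8196)/(11.0889*d^4 + 21.5784*d^3 + 19.8882*d^2 + 9.1368*d + 1.9881)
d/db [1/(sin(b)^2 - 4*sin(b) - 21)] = 2*(2 - sin(b))*cos(b)/((sin(b) - 7)^2*(sin(b) + 3)^2)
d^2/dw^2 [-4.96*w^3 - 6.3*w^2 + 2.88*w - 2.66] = -29.76*w - 12.6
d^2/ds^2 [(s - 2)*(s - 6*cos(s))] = 2*(3*s - 6)*cos(s) + 12*sin(s) + 2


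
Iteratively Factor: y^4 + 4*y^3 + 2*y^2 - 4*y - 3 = (y + 1)*(y^3 + 3*y^2 - y - 3) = (y + 1)^2*(y^2 + 2*y - 3) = (y - 1)*(y + 1)^2*(y + 3)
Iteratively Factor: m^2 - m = (m)*(m - 1)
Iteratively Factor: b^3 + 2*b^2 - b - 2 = (b - 1)*(b^2 + 3*b + 2) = (b - 1)*(b + 1)*(b + 2)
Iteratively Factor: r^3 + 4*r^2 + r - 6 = (r + 2)*(r^2 + 2*r - 3) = (r + 2)*(r + 3)*(r - 1)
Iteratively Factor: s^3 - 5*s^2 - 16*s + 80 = (s + 4)*(s^2 - 9*s + 20) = (s - 4)*(s + 4)*(s - 5)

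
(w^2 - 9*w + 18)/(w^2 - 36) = (w - 3)/(w + 6)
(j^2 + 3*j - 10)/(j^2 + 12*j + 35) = (j - 2)/(j + 7)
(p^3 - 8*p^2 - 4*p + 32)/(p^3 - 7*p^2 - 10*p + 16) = (p - 2)/(p - 1)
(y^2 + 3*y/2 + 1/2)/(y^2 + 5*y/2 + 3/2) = (2*y + 1)/(2*y + 3)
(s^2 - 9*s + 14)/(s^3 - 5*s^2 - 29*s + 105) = (s - 2)/(s^2 + 2*s - 15)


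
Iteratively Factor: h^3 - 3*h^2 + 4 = (h - 2)*(h^2 - h - 2) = (h - 2)*(h + 1)*(h - 2)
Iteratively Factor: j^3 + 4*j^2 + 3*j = (j + 1)*(j^2 + 3*j) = j*(j + 1)*(j + 3)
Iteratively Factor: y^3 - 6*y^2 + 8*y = (y)*(y^2 - 6*y + 8) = y*(y - 2)*(y - 4)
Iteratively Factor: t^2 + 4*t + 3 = (t + 1)*(t + 3)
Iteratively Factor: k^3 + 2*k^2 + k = (k + 1)*(k^2 + k) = k*(k + 1)*(k + 1)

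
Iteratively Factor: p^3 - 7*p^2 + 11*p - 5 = (p - 1)*(p^2 - 6*p + 5) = (p - 1)^2*(p - 5)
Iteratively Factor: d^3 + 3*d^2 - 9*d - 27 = (d + 3)*(d^2 - 9) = (d - 3)*(d + 3)*(d + 3)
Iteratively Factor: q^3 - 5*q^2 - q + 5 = (q + 1)*(q^2 - 6*q + 5) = (q - 5)*(q + 1)*(q - 1)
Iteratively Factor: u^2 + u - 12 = (u - 3)*(u + 4)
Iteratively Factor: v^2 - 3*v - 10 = (v - 5)*(v + 2)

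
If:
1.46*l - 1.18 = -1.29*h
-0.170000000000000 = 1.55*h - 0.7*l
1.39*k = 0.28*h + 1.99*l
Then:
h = 0.18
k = 0.96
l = 0.65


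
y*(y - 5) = y^2 - 5*y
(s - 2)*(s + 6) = s^2 + 4*s - 12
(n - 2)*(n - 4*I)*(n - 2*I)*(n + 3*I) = n^4 - 2*n^3 - 3*I*n^3 + 10*n^2 + 6*I*n^2 - 20*n - 24*I*n + 48*I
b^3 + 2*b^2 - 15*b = b*(b - 3)*(b + 5)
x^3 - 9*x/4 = x*(x - 3/2)*(x + 3/2)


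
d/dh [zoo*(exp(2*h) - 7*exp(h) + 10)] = zoo*(exp(h) + 1)*exp(h)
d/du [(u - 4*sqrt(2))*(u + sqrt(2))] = 2*u - 3*sqrt(2)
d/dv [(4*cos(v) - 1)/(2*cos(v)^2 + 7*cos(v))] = (-7*sin(v)^3/cos(v)^2 + sin(v) - 4*tan(v))/(2*cos(v) + 7)^2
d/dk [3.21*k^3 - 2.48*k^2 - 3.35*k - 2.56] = 9.63*k^2 - 4.96*k - 3.35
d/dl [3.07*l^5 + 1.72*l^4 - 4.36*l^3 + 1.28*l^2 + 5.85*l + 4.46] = 15.35*l^4 + 6.88*l^3 - 13.08*l^2 + 2.56*l + 5.85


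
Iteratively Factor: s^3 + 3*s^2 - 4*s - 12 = (s - 2)*(s^2 + 5*s + 6) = (s - 2)*(s + 2)*(s + 3)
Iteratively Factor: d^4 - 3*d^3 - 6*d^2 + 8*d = (d)*(d^3 - 3*d^2 - 6*d + 8) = d*(d - 1)*(d^2 - 2*d - 8) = d*(d - 4)*(d - 1)*(d + 2)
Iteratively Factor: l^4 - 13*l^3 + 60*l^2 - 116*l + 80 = (l - 4)*(l^3 - 9*l^2 + 24*l - 20) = (l - 4)*(l - 2)*(l^2 - 7*l + 10) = (l - 5)*(l - 4)*(l - 2)*(l - 2)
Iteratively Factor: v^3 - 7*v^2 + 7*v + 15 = (v - 5)*(v^2 - 2*v - 3) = (v - 5)*(v + 1)*(v - 3)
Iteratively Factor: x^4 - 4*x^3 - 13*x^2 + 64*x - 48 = (x - 4)*(x^3 - 13*x + 12) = (x - 4)*(x + 4)*(x^2 - 4*x + 3) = (x - 4)*(x - 1)*(x + 4)*(x - 3)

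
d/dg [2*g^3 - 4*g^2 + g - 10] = 6*g^2 - 8*g + 1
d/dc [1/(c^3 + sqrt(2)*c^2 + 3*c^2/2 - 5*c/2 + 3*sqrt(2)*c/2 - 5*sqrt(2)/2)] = 2*(-6*c^2 - 6*c - 4*sqrt(2)*c - 3*sqrt(2) + 5)/(2*c^3 + 2*sqrt(2)*c^2 + 3*c^2 - 5*c + 3*sqrt(2)*c - 5*sqrt(2))^2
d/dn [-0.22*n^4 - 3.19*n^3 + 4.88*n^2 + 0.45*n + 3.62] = -0.88*n^3 - 9.57*n^2 + 9.76*n + 0.45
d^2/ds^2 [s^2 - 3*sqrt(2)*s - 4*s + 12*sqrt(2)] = 2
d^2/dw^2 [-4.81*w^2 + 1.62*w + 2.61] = -9.62000000000000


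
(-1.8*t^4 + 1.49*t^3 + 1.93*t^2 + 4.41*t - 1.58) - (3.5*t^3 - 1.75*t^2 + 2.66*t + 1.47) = -1.8*t^4 - 2.01*t^3 + 3.68*t^2 + 1.75*t - 3.05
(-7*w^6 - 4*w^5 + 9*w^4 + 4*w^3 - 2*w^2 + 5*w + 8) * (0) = 0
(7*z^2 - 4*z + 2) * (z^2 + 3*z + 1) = 7*z^4 + 17*z^3 - 3*z^2 + 2*z + 2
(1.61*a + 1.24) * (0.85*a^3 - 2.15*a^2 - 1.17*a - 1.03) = 1.3685*a^4 - 2.4075*a^3 - 4.5497*a^2 - 3.1091*a - 1.2772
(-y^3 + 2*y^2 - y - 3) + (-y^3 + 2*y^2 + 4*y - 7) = -2*y^3 + 4*y^2 + 3*y - 10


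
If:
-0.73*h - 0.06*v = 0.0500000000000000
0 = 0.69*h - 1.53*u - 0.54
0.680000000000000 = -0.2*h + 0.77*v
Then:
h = -0.14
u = -0.42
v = 0.85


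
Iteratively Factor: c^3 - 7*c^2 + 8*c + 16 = (c - 4)*(c^2 - 3*c - 4) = (c - 4)^2*(c + 1)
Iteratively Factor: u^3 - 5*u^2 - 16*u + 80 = (u + 4)*(u^2 - 9*u + 20) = (u - 5)*(u + 4)*(u - 4)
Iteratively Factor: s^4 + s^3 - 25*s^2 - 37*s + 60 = (s - 1)*(s^3 + 2*s^2 - 23*s - 60) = (s - 5)*(s - 1)*(s^2 + 7*s + 12) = (s - 5)*(s - 1)*(s + 3)*(s + 4)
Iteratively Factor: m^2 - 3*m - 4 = (m - 4)*(m + 1)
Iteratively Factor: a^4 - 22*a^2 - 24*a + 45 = (a - 1)*(a^3 + a^2 - 21*a - 45) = (a - 5)*(a - 1)*(a^2 + 6*a + 9) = (a - 5)*(a - 1)*(a + 3)*(a + 3)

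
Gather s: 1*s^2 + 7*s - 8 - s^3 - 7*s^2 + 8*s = -s^3 - 6*s^2 + 15*s - 8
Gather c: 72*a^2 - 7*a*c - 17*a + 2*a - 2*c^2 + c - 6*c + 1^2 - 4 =72*a^2 - 15*a - 2*c^2 + c*(-7*a - 5) - 3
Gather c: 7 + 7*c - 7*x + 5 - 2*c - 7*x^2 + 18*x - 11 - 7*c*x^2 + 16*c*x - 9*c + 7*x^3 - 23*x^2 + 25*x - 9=c*(-7*x^2 + 16*x - 4) + 7*x^3 - 30*x^2 + 36*x - 8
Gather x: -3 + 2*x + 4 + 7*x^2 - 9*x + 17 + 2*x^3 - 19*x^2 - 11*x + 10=2*x^3 - 12*x^2 - 18*x + 28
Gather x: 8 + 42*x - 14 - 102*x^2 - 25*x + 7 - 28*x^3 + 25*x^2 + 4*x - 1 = -28*x^3 - 77*x^2 + 21*x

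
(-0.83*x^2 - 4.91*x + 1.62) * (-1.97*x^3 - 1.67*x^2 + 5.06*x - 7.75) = 1.6351*x^5 + 11.0588*x^4 + 0.8085*x^3 - 21.1175*x^2 + 46.2497*x - 12.555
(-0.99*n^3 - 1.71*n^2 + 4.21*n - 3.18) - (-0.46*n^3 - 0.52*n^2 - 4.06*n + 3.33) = -0.53*n^3 - 1.19*n^2 + 8.27*n - 6.51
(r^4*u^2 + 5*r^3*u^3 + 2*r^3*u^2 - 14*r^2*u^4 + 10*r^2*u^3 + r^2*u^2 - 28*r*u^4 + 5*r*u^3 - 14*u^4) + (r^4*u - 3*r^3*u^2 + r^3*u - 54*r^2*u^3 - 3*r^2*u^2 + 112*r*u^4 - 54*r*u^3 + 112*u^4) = r^4*u^2 + r^4*u + 5*r^3*u^3 - r^3*u^2 + r^3*u - 14*r^2*u^4 - 44*r^2*u^3 - 2*r^2*u^2 + 84*r*u^4 - 49*r*u^3 + 98*u^4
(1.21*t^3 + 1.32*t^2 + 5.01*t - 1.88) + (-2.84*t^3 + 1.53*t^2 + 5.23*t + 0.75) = -1.63*t^3 + 2.85*t^2 + 10.24*t - 1.13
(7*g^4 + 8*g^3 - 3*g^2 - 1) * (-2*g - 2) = -14*g^5 - 30*g^4 - 10*g^3 + 6*g^2 + 2*g + 2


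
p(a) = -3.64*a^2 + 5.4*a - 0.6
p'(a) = 5.4 - 7.28*a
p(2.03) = -4.64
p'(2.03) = -9.38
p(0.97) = 1.21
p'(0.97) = -1.66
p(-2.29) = -32.05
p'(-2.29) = 22.07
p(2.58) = -10.90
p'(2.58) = -13.38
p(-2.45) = -35.68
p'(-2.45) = 23.24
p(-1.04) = -10.15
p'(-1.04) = 12.97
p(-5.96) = -162.08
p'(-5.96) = 48.79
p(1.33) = 0.14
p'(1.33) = -4.28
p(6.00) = -99.24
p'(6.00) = -38.28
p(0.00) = -0.60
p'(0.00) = 5.40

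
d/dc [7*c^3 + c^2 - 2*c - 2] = 21*c^2 + 2*c - 2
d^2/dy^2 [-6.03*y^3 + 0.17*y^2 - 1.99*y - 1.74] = 0.34 - 36.18*y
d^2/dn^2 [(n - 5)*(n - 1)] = 2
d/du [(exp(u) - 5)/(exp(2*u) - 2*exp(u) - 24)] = (2*(1 - exp(u))*(exp(u) - 5) + exp(2*u) - 2*exp(u) - 24)*exp(u)/(-exp(2*u) + 2*exp(u) + 24)^2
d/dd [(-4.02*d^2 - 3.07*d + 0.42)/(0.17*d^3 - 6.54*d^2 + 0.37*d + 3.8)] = (0.6834*d^4 + 1.0438*d^3 - 21.7794*d^2 - 25.0584*d - 11.8214)/(0.0289*d^6 - 2.2236*d^5 + 42.8974*d^4 - 3.5476*d^3 - 49.5671*d^2 + 2.812*d + 14.44)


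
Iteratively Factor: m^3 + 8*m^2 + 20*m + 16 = (m + 2)*(m^2 + 6*m + 8) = (m + 2)^2*(m + 4)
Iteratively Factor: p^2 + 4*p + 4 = (p + 2)*(p + 2)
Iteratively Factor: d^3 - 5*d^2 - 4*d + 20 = (d + 2)*(d^2 - 7*d + 10) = (d - 2)*(d + 2)*(d - 5)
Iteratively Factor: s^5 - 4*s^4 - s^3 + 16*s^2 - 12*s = (s - 2)*(s^4 - 2*s^3 - 5*s^2 + 6*s) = (s - 2)*(s - 1)*(s^3 - s^2 - 6*s) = (s - 2)*(s - 1)*(s + 2)*(s^2 - 3*s) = s*(s - 2)*(s - 1)*(s + 2)*(s - 3)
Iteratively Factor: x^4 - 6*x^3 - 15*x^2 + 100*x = (x + 4)*(x^3 - 10*x^2 + 25*x) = (x - 5)*(x + 4)*(x^2 - 5*x) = (x - 5)^2*(x + 4)*(x)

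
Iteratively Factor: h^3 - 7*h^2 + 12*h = (h - 4)*(h^2 - 3*h) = (h - 4)*(h - 3)*(h)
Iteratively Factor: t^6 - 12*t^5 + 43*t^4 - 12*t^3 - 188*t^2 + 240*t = (t)*(t^5 - 12*t^4 + 43*t^3 - 12*t^2 - 188*t + 240) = t*(t - 5)*(t^4 - 7*t^3 + 8*t^2 + 28*t - 48) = t*(t - 5)*(t - 4)*(t^3 - 3*t^2 - 4*t + 12) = t*(t - 5)*(t - 4)*(t - 2)*(t^2 - t - 6) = t*(t - 5)*(t - 4)*(t - 3)*(t - 2)*(t + 2)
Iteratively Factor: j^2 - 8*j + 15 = (j - 3)*(j - 5)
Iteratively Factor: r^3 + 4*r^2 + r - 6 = (r + 2)*(r^2 + 2*r - 3) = (r - 1)*(r + 2)*(r + 3)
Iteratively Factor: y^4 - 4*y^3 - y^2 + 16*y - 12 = (y - 2)*(y^3 - 2*y^2 - 5*y + 6) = (y - 2)*(y + 2)*(y^2 - 4*y + 3) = (y - 2)*(y - 1)*(y + 2)*(y - 3)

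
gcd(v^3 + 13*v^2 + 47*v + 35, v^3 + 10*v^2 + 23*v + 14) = v^2 + 8*v + 7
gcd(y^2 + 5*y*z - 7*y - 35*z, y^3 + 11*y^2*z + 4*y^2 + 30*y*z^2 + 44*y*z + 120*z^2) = y + 5*z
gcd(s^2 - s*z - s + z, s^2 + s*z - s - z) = s - 1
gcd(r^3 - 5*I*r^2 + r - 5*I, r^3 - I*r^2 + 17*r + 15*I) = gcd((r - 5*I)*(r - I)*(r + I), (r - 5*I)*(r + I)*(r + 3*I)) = r^2 - 4*I*r + 5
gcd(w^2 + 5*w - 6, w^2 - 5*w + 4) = w - 1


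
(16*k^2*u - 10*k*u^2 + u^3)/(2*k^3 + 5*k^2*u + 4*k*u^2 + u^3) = u*(16*k^2 - 10*k*u + u^2)/(2*k^3 + 5*k^2*u + 4*k*u^2 + u^3)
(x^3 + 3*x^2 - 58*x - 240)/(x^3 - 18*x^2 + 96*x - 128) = (x^2 + 11*x + 30)/(x^2 - 10*x + 16)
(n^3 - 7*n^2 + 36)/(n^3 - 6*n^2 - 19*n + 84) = (n^2 - 4*n - 12)/(n^2 - 3*n - 28)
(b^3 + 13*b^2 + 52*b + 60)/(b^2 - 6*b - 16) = (b^2 + 11*b + 30)/(b - 8)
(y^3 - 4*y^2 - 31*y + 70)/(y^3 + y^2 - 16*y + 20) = (y - 7)/(y - 2)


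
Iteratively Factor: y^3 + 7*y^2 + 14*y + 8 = (y + 1)*(y^2 + 6*y + 8) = (y + 1)*(y + 4)*(y + 2)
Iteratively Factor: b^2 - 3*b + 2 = (b - 1)*(b - 2)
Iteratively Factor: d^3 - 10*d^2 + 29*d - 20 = (d - 4)*(d^2 - 6*d + 5) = (d - 4)*(d - 1)*(d - 5)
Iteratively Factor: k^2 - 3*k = (k - 3)*(k)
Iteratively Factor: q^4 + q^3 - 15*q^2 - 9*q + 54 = (q - 2)*(q^3 + 3*q^2 - 9*q - 27) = (q - 2)*(q + 3)*(q^2 - 9) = (q - 2)*(q + 3)^2*(q - 3)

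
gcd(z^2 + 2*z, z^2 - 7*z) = z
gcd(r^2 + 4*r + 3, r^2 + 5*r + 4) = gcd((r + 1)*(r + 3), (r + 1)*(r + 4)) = r + 1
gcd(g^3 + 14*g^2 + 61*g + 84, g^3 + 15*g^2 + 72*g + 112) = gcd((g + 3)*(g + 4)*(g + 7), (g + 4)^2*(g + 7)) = g^2 + 11*g + 28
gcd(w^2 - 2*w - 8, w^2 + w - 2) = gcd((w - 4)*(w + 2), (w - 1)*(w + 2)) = w + 2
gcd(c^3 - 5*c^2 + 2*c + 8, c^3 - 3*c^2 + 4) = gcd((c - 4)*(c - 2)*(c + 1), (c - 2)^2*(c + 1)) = c^2 - c - 2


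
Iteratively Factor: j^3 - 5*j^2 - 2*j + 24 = (j + 2)*(j^2 - 7*j + 12) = (j - 3)*(j + 2)*(j - 4)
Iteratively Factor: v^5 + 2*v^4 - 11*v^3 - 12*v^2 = (v + 4)*(v^4 - 2*v^3 - 3*v^2) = v*(v + 4)*(v^3 - 2*v^2 - 3*v) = v*(v - 3)*(v + 4)*(v^2 + v) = v*(v - 3)*(v + 1)*(v + 4)*(v)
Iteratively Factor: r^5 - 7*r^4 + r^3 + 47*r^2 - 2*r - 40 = (r + 1)*(r^4 - 8*r^3 + 9*r^2 + 38*r - 40) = (r - 4)*(r + 1)*(r^3 - 4*r^2 - 7*r + 10) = (r - 4)*(r - 1)*(r + 1)*(r^2 - 3*r - 10) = (r - 5)*(r - 4)*(r - 1)*(r + 1)*(r + 2)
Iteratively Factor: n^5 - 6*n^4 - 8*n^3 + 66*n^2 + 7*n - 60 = (n + 3)*(n^4 - 9*n^3 + 19*n^2 + 9*n - 20) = (n - 5)*(n + 3)*(n^3 - 4*n^2 - n + 4) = (n - 5)*(n - 4)*(n + 3)*(n^2 - 1) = (n - 5)*(n - 4)*(n + 1)*(n + 3)*(n - 1)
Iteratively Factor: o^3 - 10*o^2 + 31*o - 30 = (o - 2)*(o^2 - 8*o + 15) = (o - 3)*(o - 2)*(o - 5)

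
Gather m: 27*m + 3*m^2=3*m^2 + 27*m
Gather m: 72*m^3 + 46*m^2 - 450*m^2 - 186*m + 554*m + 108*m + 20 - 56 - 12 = 72*m^3 - 404*m^2 + 476*m - 48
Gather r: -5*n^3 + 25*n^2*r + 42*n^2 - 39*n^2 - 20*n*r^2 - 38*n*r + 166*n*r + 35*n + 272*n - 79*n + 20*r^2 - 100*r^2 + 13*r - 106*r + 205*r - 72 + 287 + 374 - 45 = -5*n^3 + 3*n^2 + 228*n + r^2*(-20*n - 80) + r*(25*n^2 + 128*n + 112) + 544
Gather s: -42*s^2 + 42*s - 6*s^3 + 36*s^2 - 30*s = -6*s^3 - 6*s^2 + 12*s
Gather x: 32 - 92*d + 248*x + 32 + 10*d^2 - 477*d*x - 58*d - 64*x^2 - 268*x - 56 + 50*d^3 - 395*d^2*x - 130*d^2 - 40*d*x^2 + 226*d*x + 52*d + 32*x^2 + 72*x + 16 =50*d^3 - 120*d^2 - 98*d + x^2*(-40*d - 32) + x*(-395*d^2 - 251*d + 52) + 24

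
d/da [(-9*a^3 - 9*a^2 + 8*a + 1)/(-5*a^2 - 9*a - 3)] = (45*a^4 + 162*a^3 + 202*a^2 + 64*a - 15)/(25*a^4 + 90*a^3 + 111*a^2 + 54*a + 9)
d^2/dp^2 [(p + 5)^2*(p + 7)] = 6*p + 34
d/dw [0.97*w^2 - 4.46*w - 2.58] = 1.94*w - 4.46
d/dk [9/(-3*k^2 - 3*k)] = 3*(2*k + 1)/(k^2*(k + 1)^2)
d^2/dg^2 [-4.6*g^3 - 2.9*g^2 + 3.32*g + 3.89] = -27.6*g - 5.8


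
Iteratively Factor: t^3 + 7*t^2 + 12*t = (t + 4)*(t^2 + 3*t) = t*(t + 4)*(t + 3)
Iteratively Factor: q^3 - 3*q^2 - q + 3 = (q + 1)*(q^2 - 4*q + 3) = (q - 3)*(q + 1)*(q - 1)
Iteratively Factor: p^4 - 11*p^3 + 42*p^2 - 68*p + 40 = (p - 2)*(p^3 - 9*p^2 + 24*p - 20) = (p - 5)*(p - 2)*(p^2 - 4*p + 4) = (p - 5)*(p - 2)^2*(p - 2)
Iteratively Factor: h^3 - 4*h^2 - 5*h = (h - 5)*(h^2 + h) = (h - 5)*(h + 1)*(h)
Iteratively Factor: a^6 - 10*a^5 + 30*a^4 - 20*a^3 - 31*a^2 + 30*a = (a)*(a^5 - 10*a^4 + 30*a^3 - 20*a^2 - 31*a + 30) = a*(a + 1)*(a^4 - 11*a^3 + 41*a^2 - 61*a + 30) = a*(a - 2)*(a + 1)*(a^3 - 9*a^2 + 23*a - 15) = a*(a - 2)*(a - 1)*(a + 1)*(a^2 - 8*a + 15) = a*(a - 5)*(a - 2)*(a - 1)*(a + 1)*(a - 3)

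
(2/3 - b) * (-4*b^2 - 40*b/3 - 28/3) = 4*b^3 + 32*b^2/3 + 4*b/9 - 56/9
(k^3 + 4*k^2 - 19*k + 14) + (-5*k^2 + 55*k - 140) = k^3 - k^2 + 36*k - 126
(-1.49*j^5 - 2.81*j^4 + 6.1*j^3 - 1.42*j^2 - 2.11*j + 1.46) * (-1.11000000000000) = 1.6539*j^5 + 3.1191*j^4 - 6.771*j^3 + 1.5762*j^2 + 2.3421*j - 1.6206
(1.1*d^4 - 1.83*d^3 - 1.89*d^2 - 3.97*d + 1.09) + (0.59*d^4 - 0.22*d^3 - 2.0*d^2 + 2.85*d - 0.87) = 1.69*d^4 - 2.05*d^3 - 3.89*d^2 - 1.12*d + 0.22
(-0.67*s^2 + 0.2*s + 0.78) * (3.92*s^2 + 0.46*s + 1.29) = -2.6264*s^4 + 0.4758*s^3 + 2.2853*s^2 + 0.6168*s + 1.0062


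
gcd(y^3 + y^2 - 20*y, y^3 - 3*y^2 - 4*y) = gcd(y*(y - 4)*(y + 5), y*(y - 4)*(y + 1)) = y^2 - 4*y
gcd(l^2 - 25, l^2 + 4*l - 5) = l + 5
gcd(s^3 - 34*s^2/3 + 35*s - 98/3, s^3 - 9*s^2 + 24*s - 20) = s - 2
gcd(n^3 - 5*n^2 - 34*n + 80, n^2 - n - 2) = n - 2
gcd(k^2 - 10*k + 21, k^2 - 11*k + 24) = k - 3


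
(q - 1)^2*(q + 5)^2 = q^4 + 8*q^3 + 6*q^2 - 40*q + 25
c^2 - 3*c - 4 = (c - 4)*(c + 1)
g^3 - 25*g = g*(g - 5)*(g + 5)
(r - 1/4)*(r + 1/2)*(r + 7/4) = r^3 + 2*r^2 + 5*r/16 - 7/32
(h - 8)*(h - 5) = h^2 - 13*h + 40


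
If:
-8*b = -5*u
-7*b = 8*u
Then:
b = 0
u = 0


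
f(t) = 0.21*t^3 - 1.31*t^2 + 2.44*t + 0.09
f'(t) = 0.63*t^2 - 2.62*t + 2.44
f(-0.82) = -2.91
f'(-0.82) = 5.01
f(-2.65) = -19.48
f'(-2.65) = 13.81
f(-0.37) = -1.00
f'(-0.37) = 3.50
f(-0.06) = -0.06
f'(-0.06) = 2.60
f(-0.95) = -3.59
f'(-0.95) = 5.50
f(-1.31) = -5.83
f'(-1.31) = 6.95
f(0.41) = 0.88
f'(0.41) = 1.47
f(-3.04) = -25.33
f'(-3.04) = 16.23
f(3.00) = 1.29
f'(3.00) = 0.25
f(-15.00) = -1040.01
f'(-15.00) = 183.49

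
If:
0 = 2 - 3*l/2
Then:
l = 4/3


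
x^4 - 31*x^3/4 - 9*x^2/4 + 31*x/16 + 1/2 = (x - 8)*(x - 1/2)*(x + 1/4)*(x + 1/2)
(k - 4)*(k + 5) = k^2 + k - 20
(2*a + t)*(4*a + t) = 8*a^2 + 6*a*t + t^2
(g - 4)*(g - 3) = g^2 - 7*g + 12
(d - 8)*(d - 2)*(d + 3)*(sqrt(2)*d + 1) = sqrt(2)*d^4 - 7*sqrt(2)*d^3 + d^3 - 14*sqrt(2)*d^2 - 7*d^2 - 14*d + 48*sqrt(2)*d + 48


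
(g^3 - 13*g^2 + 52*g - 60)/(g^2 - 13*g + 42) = (g^2 - 7*g + 10)/(g - 7)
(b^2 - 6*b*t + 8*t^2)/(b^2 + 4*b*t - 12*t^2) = (b - 4*t)/(b + 6*t)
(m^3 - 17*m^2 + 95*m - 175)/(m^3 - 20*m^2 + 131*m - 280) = (m - 5)/(m - 8)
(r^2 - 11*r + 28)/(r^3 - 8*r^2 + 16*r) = (r - 7)/(r*(r - 4))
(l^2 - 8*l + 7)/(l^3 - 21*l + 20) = (l - 7)/(l^2 + l - 20)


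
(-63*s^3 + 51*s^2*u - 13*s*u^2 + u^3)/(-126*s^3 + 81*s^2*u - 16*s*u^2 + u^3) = (3*s - u)/(6*s - u)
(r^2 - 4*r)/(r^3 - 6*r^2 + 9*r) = (r - 4)/(r^2 - 6*r + 9)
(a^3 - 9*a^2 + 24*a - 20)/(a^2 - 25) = (a^2 - 4*a + 4)/(a + 5)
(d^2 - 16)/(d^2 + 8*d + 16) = (d - 4)/(d + 4)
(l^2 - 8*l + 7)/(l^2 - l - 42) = (l - 1)/(l + 6)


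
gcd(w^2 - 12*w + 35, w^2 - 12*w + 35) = w^2 - 12*w + 35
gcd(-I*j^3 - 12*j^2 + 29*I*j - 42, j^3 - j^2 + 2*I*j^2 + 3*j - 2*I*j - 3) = 1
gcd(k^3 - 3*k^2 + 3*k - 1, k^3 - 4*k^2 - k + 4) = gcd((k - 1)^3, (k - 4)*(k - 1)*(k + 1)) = k - 1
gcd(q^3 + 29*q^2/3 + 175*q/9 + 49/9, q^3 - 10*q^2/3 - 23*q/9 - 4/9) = q + 1/3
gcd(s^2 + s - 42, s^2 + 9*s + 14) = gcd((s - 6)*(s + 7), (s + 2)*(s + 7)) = s + 7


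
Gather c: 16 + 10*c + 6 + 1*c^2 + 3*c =c^2 + 13*c + 22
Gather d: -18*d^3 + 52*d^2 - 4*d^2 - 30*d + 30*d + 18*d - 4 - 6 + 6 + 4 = -18*d^3 + 48*d^2 + 18*d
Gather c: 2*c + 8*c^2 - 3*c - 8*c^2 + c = 0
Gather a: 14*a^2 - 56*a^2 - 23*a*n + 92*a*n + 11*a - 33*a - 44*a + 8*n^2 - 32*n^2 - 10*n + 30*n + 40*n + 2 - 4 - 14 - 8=-42*a^2 + a*(69*n - 66) - 24*n^2 + 60*n - 24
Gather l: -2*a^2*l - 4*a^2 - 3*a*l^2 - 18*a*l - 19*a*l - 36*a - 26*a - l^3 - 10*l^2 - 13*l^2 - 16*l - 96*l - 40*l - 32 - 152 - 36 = -4*a^2 - 62*a - l^3 + l^2*(-3*a - 23) + l*(-2*a^2 - 37*a - 152) - 220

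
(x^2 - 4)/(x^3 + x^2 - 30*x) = (x^2 - 4)/(x*(x^2 + x - 30))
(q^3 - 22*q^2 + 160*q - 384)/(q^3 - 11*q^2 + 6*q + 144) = (q - 8)/(q + 3)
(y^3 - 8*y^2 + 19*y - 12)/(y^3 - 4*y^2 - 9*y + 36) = (y - 1)/(y + 3)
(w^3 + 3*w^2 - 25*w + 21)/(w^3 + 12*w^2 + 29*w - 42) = (w - 3)/(w + 6)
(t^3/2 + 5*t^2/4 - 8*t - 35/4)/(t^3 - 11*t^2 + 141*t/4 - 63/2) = (t^2 + 6*t + 5)/(2*t^2 - 15*t + 18)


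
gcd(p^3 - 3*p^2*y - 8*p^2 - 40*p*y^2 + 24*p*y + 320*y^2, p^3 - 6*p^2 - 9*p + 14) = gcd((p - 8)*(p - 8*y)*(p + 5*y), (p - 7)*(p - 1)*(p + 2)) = 1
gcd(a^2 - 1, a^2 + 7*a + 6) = a + 1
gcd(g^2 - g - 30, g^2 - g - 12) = 1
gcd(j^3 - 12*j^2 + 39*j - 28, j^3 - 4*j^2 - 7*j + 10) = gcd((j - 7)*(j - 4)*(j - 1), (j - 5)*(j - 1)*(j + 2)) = j - 1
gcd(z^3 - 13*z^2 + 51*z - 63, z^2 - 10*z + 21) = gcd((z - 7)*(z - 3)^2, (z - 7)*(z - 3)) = z^2 - 10*z + 21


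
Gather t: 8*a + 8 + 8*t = 8*a + 8*t + 8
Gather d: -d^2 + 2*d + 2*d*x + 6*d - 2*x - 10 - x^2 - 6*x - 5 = -d^2 + d*(2*x + 8) - x^2 - 8*x - 15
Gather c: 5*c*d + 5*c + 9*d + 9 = c*(5*d + 5) + 9*d + 9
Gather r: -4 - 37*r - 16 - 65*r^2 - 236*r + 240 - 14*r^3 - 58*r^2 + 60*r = -14*r^3 - 123*r^2 - 213*r + 220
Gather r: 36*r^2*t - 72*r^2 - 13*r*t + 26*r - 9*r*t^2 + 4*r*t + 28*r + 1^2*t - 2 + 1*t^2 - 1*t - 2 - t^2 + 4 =r^2*(36*t - 72) + r*(-9*t^2 - 9*t + 54)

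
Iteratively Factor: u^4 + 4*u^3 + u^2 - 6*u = (u - 1)*(u^3 + 5*u^2 + 6*u) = (u - 1)*(u + 2)*(u^2 + 3*u) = u*(u - 1)*(u + 2)*(u + 3)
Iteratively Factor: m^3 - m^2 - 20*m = (m - 5)*(m^2 + 4*m) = (m - 5)*(m + 4)*(m)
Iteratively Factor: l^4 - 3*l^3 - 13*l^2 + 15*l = (l - 1)*(l^3 - 2*l^2 - 15*l) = (l - 5)*(l - 1)*(l^2 + 3*l) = (l - 5)*(l - 1)*(l + 3)*(l)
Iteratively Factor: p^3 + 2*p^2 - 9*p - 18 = (p + 2)*(p^2 - 9) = (p + 2)*(p + 3)*(p - 3)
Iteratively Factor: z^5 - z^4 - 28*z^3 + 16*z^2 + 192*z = (z - 4)*(z^4 + 3*z^3 - 16*z^2 - 48*z) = (z - 4)^2*(z^3 + 7*z^2 + 12*z) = (z - 4)^2*(z + 3)*(z^2 + 4*z) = z*(z - 4)^2*(z + 3)*(z + 4)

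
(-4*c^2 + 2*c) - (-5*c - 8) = -4*c^2 + 7*c + 8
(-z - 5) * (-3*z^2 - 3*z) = 3*z^3 + 18*z^2 + 15*z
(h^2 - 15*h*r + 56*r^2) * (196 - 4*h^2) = -4*h^4 + 60*h^3*r - 224*h^2*r^2 + 196*h^2 - 2940*h*r + 10976*r^2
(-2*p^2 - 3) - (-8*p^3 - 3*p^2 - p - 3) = 8*p^3 + p^2 + p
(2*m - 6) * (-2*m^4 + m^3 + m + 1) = -4*m^5 + 14*m^4 - 6*m^3 + 2*m^2 - 4*m - 6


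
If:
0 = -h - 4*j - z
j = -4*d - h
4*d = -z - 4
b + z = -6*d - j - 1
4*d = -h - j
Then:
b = 7*z/6 + 19/3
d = -z/4 - 1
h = 5*z/3 + 16/3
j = -2*z/3 - 4/3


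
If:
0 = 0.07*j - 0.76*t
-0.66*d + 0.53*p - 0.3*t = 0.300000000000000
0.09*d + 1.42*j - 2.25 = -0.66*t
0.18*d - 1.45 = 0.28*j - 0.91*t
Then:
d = 9.11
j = 0.97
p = 11.96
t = 0.09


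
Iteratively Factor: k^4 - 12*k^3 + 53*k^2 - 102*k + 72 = (k - 2)*(k^3 - 10*k^2 + 33*k - 36) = (k - 3)*(k - 2)*(k^2 - 7*k + 12) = (k - 3)^2*(k - 2)*(k - 4)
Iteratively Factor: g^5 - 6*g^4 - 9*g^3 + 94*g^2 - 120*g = (g + 4)*(g^4 - 10*g^3 + 31*g^2 - 30*g) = g*(g + 4)*(g^3 - 10*g^2 + 31*g - 30) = g*(g - 3)*(g + 4)*(g^2 - 7*g + 10) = g*(g - 3)*(g - 2)*(g + 4)*(g - 5)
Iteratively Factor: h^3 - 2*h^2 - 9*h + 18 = (h + 3)*(h^2 - 5*h + 6) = (h - 2)*(h + 3)*(h - 3)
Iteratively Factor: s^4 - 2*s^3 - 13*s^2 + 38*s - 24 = (s - 3)*(s^3 + s^2 - 10*s + 8) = (s - 3)*(s - 2)*(s^2 + 3*s - 4) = (s - 3)*(s - 2)*(s + 4)*(s - 1)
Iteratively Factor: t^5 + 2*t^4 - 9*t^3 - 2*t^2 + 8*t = (t + 4)*(t^4 - 2*t^3 - t^2 + 2*t) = (t - 1)*(t + 4)*(t^3 - t^2 - 2*t) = (t - 2)*(t - 1)*(t + 4)*(t^2 + t) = t*(t - 2)*(t - 1)*(t + 4)*(t + 1)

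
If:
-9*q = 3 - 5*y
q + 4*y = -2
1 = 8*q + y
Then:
No Solution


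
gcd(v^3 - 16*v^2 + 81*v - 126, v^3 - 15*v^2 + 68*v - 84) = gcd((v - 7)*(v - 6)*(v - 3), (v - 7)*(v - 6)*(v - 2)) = v^2 - 13*v + 42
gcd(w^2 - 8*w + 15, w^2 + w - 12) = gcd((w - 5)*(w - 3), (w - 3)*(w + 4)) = w - 3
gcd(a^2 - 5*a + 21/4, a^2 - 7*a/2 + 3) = a - 3/2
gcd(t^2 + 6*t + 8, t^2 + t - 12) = t + 4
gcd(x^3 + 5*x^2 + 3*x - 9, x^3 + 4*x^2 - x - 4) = x - 1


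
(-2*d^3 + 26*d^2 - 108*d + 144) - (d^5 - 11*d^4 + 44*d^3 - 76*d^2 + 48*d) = -d^5 + 11*d^4 - 46*d^3 + 102*d^2 - 156*d + 144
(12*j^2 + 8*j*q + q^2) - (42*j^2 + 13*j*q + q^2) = -30*j^2 - 5*j*q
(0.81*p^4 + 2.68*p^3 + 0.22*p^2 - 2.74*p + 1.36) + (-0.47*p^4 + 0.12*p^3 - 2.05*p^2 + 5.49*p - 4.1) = 0.34*p^4 + 2.8*p^3 - 1.83*p^2 + 2.75*p - 2.74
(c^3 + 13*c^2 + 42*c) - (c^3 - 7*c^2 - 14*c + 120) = 20*c^2 + 56*c - 120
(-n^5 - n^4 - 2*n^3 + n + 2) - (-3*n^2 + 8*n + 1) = -n^5 - n^4 - 2*n^3 + 3*n^2 - 7*n + 1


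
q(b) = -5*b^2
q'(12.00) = -120.00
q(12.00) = -720.00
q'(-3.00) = 30.00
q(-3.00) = -45.00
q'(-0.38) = 3.80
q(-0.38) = -0.72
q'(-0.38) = 3.80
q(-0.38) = -0.72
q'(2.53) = -25.30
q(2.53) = -32.00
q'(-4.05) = 40.50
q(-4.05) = -82.01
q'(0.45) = -4.50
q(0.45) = -1.01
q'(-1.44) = 14.40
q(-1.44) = -10.37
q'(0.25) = -2.50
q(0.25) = -0.31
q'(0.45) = -4.50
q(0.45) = -1.01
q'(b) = -10*b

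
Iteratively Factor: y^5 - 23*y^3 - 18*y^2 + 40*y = (y + 4)*(y^4 - 4*y^3 - 7*y^2 + 10*y) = (y - 1)*(y + 4)*(y^3 - 3*y^2 - 10*y) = y*(y - 1)*(y + 4)*(y^2 - 3*y - 10) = y*(y - 1)*(y + 2)*(y + 4)*(y - 5)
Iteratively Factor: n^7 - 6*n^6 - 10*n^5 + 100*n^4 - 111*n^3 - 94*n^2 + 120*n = (n + 4)*(n^6 - 10*n^5 + 30*n^4 - 20*n^3 - 31*n^2 + 30*n) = (n + 1)*(n + 4)*(n^5 - 11*n^4 + 41*n^3 - 61*n^2 + 30*n) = (n - 5)*(n + 1)*(n + 4)*(n^4 - 6*n^3 + 11*n^2 - 6*n) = n*(n - 5)*(n + 1)*(n + 4)*(n^3 - 6*n^2 + 11*n - 6) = n*(n - 5)*(n - 3)*(n + 1)*(n + 4)*(n^2 - 3*n + 2) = n*(n - 5)*(n - 3)*(n - 2)*(n + 1)*(n + 4)*(n - 1)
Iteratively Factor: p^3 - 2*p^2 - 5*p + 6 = (p + 2)*(p^2 - 4*p + 3) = (p - 1)*(p + 2)*(p - 3)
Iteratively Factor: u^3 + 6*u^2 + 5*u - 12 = (u + 4)*(u^2 + 2*u - 3) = (u - 1)*(u + 4)*(u + 3)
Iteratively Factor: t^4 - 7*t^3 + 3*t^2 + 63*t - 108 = (t - 3)*(t^3 - 4*t^2 - 9*t + 36) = (t - 4)*(t - 3)*(t^2 - 9) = (t - 4)*(t - 3)*(t + 3)*(t - 3)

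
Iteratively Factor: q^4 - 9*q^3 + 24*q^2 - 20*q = (q - 5)*(q^3 - 4*q^2 + 4*q) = q*(q - 5)*(q^2 - 4*q + 4) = q*(q - 5)*(q - 2)*(q - 2)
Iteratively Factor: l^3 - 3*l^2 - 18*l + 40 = (l - 5)*(l^2 + 2*l - 8) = (l - 5)*(l + 4)*(l - 2)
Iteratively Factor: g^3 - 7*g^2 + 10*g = (g - 2)*(g^2 - 5*g) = (g - 5)*(g - 2)*(g)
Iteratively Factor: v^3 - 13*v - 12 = (v + 1)*(v^2 - v - 12) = (v + 1)*(v + 3)*(v - 4)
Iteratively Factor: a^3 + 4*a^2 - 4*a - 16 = (a + 4)*(a^2 - 4) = (a - 2)*(a + 4)*(a + 2)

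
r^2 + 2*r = r*(r + 2)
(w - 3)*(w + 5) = w^2 + 2*w - 15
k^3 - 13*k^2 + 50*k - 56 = (k - 7)*(k - 4)*(k - 2)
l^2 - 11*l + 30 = (l - 6)*(l - 5)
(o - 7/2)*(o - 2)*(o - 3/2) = o^3 - 7*o^2 + 61*o/4 - 21/2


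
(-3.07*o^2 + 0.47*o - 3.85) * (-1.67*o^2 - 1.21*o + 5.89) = 5.1269*o^4 + 2.9298*o^3 - 12.2215*o^2 + 7.4268*o - 22.6765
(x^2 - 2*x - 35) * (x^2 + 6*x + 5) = x^4 + 4*x^3 - 42*x^2 - 220*x - 175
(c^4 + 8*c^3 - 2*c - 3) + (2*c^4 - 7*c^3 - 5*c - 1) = 3*c^4 + c^3 - 7*c - 4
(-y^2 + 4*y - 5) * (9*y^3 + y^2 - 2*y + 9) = -9*y^5 + 35*y^4 - 39*y^3 - 22*y^2 + 46*y - 45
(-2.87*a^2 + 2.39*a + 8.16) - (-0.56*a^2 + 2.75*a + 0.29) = -2.31*a^2 - 0.36*a + 7.87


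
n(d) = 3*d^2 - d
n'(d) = 6*d - 1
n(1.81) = 8.02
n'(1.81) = 9.86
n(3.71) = 37.58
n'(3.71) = 21.26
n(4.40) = 53.68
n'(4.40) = 25.40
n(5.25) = 77.44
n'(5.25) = 30.50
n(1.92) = 9.14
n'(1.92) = 10.52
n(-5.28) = 88.92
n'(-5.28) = -32.68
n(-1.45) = 7.76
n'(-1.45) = -9.70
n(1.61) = 6.17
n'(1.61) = 8.66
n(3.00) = 24.00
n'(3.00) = 17.00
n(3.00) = 24.00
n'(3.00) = 17.00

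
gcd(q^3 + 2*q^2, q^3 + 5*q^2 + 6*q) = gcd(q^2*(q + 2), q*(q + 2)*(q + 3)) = q^2 + 2*q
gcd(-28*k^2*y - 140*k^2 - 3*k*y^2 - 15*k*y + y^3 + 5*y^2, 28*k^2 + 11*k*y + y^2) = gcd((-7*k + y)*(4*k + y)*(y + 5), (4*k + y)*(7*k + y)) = 4*k + y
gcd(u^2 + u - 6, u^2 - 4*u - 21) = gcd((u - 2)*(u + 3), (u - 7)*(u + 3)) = u + 3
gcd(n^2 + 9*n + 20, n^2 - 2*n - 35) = n + 5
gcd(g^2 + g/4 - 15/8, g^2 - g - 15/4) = g + 3/2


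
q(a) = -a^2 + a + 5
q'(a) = 1 - 2*a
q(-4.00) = -15.00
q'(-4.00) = 9.00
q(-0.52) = 4.21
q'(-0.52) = 2.04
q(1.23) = 4.72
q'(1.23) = -1.46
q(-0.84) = 3.45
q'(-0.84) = 2.68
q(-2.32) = -2.70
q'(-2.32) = 5.64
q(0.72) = 5.20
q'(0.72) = -0.44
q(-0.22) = 4.73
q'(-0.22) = 1.44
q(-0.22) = 4.73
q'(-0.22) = 1.44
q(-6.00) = -37.00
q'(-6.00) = 13.00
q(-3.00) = -7.00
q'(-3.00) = 7.00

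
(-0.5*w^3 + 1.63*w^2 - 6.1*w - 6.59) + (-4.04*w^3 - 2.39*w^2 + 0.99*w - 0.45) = -4.54*w^3 - 0.76*w^2 - 5.11*w - 7.04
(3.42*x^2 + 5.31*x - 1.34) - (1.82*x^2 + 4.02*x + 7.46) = 1.6*x^2 + 1.29*x - 8.8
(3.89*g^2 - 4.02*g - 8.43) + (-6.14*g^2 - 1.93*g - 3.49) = -2.25*g^2 - 5.95*g - 11.92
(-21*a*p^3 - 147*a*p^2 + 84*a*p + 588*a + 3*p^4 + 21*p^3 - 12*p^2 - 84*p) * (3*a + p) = -63*a^2*p^3 - 441*a^2*p^2 + 252*a^2*p + 1764*a^2 - 12*a*p^4 - 84*a*p^3 + 48*a*p^2 + 336*a*p + 3*p^5 + 21*p^4 - 12*p^3 - 84*p^2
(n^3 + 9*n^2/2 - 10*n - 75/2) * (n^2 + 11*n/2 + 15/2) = n^5 + 10*n^4 + 89*n^3/4 - 235*n^2/4 - 1125*n/4 - 1125/4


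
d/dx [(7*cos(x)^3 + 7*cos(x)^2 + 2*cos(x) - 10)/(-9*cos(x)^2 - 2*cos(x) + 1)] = (63*cos(x)^4 + 28*cos(x)^3 - 25*cos(x)^2 + 166*cos(x) + 18)*sin(x)/(-9*sin(x)^2 + 2*cos(x) + 8)^2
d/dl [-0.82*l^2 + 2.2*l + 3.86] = 2.2 - 1.64*l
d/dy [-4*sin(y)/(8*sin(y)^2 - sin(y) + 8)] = -32*cos(y)^3/(8*sin(y)^2 - sin(y) + 8)^2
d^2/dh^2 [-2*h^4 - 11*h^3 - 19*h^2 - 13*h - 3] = -24*h^2 - 66*h - 38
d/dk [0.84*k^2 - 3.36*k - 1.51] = 1.68*k - 3.36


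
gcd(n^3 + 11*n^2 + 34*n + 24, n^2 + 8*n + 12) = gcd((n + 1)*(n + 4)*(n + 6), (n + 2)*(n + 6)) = n + 6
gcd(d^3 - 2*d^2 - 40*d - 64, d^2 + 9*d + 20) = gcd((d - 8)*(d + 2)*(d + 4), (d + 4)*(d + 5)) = d + 4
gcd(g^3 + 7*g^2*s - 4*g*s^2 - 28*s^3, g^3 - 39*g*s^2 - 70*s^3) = g + 2*s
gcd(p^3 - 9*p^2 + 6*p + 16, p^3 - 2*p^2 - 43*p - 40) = p^2 - 7*p - 8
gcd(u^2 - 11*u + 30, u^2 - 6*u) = u - 6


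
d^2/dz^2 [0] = 0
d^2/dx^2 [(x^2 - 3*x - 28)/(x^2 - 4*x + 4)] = 2*(x - 92)/(x^4 - 8*x^3 + 24*x^2 - 32*x + 16)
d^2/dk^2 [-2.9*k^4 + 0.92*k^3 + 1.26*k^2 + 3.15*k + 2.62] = -34.8*k^2 + 5.52*k + 2.52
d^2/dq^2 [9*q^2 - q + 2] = 18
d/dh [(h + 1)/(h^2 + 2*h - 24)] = (h^2 + 2*h - 2*(h + 1)^2 - 24)/(h^2 + 2*h - 24)^2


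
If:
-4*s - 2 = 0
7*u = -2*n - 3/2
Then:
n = -7*u/2 - 3/4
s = -1/2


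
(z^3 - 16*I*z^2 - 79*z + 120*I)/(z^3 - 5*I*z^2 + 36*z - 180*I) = (z^2 - 11*I*z - 24)/(z^2 + 36)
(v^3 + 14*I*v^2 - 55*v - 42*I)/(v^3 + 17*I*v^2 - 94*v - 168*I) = (v + I)/(v + 4*I)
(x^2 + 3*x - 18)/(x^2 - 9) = (x + 6)/(x + 3)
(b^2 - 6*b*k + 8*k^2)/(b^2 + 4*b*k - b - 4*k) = (b^2 - 6*b*k + 8*k^2)/(b^2 + 4*b*k - b - 4*k)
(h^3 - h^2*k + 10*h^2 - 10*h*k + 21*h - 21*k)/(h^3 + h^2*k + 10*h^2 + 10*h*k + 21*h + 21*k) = (h - k)/(h + k)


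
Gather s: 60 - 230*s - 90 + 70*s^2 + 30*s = 70*s^2 - 200*s - 30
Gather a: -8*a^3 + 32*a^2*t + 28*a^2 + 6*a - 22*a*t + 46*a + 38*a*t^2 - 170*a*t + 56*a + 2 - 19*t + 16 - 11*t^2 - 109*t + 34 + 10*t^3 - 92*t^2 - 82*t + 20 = -8*a^3 + a^2*(32*t + 28) + a*(38*t^2 - 192*t + 108) + 10*t^3 - 103*t^2 - 210*t + 72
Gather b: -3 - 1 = -4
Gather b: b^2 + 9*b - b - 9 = b^2 + 8*b - 9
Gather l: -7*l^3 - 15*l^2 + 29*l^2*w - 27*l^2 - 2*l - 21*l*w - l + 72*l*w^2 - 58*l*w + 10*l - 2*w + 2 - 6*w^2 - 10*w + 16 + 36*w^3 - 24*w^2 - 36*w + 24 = -7*l^3 + l^2*(29*w - 42) + l*(72*w^2 - 79*w + 7) + 36*w^3 - 30*w^2 - 48*w + 42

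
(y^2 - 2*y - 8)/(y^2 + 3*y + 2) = (y - 4)/(y + 1)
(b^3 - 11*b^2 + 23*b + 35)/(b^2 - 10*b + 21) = (b^2 - 4*b - 5)/(b - 3)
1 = 1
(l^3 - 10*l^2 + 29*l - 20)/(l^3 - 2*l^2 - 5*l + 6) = (l^2 - 9*l + 20)/(l^2 - l - 6)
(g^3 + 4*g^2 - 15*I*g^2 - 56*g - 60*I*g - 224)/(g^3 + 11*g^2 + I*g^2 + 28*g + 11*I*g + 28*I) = (g^2 - 15*I*g - 56)/(g^2 + g*(7 + I) + 7*I)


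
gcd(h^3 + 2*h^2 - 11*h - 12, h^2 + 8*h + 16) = h + 4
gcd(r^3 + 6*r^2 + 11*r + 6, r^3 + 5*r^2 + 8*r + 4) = r^2 + 3*r + 2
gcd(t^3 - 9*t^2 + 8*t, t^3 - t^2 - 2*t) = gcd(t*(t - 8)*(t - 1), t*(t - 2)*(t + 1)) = t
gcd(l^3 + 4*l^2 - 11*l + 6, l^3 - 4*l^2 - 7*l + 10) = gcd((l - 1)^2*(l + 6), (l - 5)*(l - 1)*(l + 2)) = l - 1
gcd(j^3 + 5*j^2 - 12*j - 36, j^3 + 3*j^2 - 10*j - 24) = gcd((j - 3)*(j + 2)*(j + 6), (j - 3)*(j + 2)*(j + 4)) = j^2 - j - 6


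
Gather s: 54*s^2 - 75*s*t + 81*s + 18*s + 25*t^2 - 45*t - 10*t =54*s^2 + s*(99 - 75*t) + 25*t^2 - 55*t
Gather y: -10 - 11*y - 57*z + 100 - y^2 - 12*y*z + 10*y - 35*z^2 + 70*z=-y^2 + y*(-12*z - 1) - 35*z^2 + 13*z + 90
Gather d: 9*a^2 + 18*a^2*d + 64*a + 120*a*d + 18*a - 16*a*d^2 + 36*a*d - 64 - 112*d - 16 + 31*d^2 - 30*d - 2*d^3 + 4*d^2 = 9*a^2 + 82*a - 2*d^3 + d^2*(35 - 16*a) + d*(18*a^2 + 156*a - 142) - 80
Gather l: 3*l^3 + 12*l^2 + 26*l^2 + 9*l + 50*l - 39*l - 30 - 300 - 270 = 3*l^3 + 38*l^2 + 20*l - 600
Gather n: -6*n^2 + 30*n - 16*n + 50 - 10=-6*n^2 + 14*n + 40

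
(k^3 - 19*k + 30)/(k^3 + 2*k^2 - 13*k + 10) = (k - 3)/(k - 1)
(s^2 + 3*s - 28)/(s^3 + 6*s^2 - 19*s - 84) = 1/(s + 3)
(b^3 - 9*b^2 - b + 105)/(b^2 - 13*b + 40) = (b^2 - 4*b - 21)/(b - 8)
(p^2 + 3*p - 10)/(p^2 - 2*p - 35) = (p - 2)/(p - 7)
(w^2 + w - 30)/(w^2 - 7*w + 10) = (w + 6)/(w - 2)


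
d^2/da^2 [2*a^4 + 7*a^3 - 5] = 6*a*(4*a + 7)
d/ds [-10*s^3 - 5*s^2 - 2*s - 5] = -30*s^2 - 10*s - 2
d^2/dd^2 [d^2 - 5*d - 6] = 2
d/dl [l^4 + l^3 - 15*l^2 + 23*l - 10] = 4*l^3 + 3*l^2 - 30*l + 23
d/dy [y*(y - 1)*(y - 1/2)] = 3*y^2 - 3*y + 1/2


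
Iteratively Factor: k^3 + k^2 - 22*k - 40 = (k + 4)*(k^2 - 3*k - 10) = (k + 2)*(k + 4)*(k - 5)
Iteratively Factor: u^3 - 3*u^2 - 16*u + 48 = (u - 4)*(u^2 + u - 12) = (u - 4)*(u - 3)*(u + 4)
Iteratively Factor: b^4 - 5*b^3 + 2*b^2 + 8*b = (b + 1)*(b^3 - 6*b^2 + 8*b) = b*(b + 1)*(b^2 - 6*b + 8) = b*(b - 2)*(b + 1)*(b - 4)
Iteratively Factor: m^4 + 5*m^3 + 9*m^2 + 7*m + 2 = (m + 2)*(m^3 + 3*m^2 + 3*m + 1) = (m + 1)*(m + 2)*(m^2 + 2*m + 1) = (m + 1)^2*(m + 2)*(m + 1)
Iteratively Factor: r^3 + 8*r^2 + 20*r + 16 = (r + 4)*(r^2 + 4*r + 4) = (r + 2)*(r + 4)*(r + 2)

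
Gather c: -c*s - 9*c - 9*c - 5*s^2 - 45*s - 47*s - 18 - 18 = c*(-s - 18) - 5*s^2 - 92*s - 36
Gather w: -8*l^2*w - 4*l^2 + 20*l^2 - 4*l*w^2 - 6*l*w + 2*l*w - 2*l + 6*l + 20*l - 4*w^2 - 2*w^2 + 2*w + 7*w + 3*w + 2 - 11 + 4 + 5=16*l^2 + 24*l + w^2*(-4*l - 6) + w*(-8*l^2 - 4*l + 12)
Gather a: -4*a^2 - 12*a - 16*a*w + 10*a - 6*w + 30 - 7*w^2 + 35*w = -4*a^2 + a*(-16*w - 2) - 7*w^2 + 29*w + 30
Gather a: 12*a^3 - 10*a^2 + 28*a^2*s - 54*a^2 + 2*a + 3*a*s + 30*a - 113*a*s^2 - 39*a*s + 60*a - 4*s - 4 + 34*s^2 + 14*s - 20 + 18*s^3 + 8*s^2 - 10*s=12*a^3 + a^2*(28*s - 64) + a*(-113*s^2 - 36*s + 92) + 18*s^3 + 42*s^2 - 24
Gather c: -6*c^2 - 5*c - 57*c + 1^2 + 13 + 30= -6*c^2 - 62*c + 44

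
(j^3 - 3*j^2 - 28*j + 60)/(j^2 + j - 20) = (j^2 - 8*j + 12)/(j - 4)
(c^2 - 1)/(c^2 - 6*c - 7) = (c - 1)/(c - 7)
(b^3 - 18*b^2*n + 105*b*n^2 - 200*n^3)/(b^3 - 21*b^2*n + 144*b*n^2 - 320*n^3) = (b - 5*n)/(b - 8*n)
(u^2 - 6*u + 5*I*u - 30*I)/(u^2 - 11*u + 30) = (u + 5*I)/(u - 5)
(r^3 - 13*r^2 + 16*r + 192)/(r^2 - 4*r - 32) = (r^2 - 5*r - 24)/(r + 4)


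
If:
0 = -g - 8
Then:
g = -8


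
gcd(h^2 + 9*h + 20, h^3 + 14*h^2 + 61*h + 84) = h + 4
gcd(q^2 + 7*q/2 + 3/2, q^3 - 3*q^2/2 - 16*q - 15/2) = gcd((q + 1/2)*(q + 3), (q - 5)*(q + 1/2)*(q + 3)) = q^2 + 7*q/2 + 3/2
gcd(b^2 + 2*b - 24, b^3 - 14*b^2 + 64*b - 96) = b - 4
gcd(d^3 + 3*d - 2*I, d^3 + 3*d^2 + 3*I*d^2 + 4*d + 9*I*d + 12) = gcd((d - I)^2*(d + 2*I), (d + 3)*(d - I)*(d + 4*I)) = d - I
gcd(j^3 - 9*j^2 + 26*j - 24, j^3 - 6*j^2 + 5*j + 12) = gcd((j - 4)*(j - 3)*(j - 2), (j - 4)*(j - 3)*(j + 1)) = j^2 - 7*j + 12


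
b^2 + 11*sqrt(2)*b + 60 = (b + 5*sqrt(2))*(b + 6*sqrt(2))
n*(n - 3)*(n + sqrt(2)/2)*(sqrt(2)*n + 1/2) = sqrt(2)*n^4 - 3*sqrt(2)*n^3 + 3*n^3/2 - 9*n^2/2 + sqrt(2)*n^2/4 - 3*sqrt(2)*n/4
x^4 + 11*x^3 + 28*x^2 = x^2*(x + 4)*(x + 7)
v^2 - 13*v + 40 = (v - 8)*(v - 5)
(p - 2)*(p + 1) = p^2 - p - 2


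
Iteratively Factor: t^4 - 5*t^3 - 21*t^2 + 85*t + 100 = (t + 1)*(t^3 - 6*t^2 - 15*t + 100) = (t + 1)*(t + 4)*(t^2 - 10*t + 25) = (t - 5)*(t + 1)*(t + 4)*(t - 5)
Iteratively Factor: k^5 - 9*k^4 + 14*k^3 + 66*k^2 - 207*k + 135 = (k - 3)*(k^4 - 6*k^3 - 4*k^2 + 54*k - 45) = (k - 3)^2*(k^3 - 3*k^2 - 13*k + 15) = (k - 3)^2*(k + 3)*(k^2 - 6*k + 5) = (k - 3)^2*(k - 1)*(k + 3)*(k - 5)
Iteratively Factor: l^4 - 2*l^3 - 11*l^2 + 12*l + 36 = (l - 3)*(l^3 + l^2 - 8*l - 12) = (l - 3)^2*(l^2 + 4*l + 4) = (l - 3)^2*(l + 2)*(l + 2)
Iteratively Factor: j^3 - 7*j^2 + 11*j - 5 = (j - 1)*(j^2 - 6*j + 5) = (j - 1)^2*(j - 5)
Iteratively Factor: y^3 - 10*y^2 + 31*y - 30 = (y - 3)*(y^2 - 7*y + 10) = (y - 3)*(y - 2)*(y - 5)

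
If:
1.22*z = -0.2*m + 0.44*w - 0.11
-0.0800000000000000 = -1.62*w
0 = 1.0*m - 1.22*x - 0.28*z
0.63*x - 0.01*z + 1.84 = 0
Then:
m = -3.42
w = 0.05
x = -2.91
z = 0.49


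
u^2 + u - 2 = (u - 1)*(u + 2)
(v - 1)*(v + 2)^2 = v^3 + 3*v^2 - 4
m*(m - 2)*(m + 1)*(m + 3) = m^4 + 2*m^3 - 5*m^2 - 6*m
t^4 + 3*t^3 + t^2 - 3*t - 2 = (t - 1)*(t + 1)^2*(t + 2)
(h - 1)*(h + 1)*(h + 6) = h^3 + 6*h^2 - h - 6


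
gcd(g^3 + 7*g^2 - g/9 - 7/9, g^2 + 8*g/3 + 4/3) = 1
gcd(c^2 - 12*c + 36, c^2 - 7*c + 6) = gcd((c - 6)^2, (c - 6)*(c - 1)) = c - 6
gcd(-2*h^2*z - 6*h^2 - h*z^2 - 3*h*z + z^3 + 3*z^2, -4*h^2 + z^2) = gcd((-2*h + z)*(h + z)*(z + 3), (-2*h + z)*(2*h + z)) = -2*h + z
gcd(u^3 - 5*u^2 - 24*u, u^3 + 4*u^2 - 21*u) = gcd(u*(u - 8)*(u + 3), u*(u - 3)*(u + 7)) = u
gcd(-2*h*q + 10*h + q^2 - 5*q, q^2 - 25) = q - 5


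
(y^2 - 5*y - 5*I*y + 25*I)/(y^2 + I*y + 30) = (y - 5)/(y + 6*I)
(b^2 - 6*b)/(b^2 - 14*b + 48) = b/(b - 8)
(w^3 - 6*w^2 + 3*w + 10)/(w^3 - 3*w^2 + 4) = (w - 5)/(w - 2)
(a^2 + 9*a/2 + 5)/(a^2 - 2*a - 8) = (a + 5/2)/(a - 4)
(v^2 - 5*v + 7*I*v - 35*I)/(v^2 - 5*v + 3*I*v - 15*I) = (v + 7*I)/(v + 3*I)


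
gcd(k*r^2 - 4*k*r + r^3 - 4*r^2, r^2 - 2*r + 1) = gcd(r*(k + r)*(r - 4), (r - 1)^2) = 1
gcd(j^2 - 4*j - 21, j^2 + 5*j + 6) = j + 3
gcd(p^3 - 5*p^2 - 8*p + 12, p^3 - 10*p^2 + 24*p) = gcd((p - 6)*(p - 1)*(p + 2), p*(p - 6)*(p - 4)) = p - 6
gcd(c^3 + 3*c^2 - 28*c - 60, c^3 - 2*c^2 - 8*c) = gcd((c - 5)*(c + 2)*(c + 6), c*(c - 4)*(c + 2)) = c + 2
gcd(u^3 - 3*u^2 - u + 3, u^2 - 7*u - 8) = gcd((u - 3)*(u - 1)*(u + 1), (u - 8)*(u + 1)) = u + 1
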